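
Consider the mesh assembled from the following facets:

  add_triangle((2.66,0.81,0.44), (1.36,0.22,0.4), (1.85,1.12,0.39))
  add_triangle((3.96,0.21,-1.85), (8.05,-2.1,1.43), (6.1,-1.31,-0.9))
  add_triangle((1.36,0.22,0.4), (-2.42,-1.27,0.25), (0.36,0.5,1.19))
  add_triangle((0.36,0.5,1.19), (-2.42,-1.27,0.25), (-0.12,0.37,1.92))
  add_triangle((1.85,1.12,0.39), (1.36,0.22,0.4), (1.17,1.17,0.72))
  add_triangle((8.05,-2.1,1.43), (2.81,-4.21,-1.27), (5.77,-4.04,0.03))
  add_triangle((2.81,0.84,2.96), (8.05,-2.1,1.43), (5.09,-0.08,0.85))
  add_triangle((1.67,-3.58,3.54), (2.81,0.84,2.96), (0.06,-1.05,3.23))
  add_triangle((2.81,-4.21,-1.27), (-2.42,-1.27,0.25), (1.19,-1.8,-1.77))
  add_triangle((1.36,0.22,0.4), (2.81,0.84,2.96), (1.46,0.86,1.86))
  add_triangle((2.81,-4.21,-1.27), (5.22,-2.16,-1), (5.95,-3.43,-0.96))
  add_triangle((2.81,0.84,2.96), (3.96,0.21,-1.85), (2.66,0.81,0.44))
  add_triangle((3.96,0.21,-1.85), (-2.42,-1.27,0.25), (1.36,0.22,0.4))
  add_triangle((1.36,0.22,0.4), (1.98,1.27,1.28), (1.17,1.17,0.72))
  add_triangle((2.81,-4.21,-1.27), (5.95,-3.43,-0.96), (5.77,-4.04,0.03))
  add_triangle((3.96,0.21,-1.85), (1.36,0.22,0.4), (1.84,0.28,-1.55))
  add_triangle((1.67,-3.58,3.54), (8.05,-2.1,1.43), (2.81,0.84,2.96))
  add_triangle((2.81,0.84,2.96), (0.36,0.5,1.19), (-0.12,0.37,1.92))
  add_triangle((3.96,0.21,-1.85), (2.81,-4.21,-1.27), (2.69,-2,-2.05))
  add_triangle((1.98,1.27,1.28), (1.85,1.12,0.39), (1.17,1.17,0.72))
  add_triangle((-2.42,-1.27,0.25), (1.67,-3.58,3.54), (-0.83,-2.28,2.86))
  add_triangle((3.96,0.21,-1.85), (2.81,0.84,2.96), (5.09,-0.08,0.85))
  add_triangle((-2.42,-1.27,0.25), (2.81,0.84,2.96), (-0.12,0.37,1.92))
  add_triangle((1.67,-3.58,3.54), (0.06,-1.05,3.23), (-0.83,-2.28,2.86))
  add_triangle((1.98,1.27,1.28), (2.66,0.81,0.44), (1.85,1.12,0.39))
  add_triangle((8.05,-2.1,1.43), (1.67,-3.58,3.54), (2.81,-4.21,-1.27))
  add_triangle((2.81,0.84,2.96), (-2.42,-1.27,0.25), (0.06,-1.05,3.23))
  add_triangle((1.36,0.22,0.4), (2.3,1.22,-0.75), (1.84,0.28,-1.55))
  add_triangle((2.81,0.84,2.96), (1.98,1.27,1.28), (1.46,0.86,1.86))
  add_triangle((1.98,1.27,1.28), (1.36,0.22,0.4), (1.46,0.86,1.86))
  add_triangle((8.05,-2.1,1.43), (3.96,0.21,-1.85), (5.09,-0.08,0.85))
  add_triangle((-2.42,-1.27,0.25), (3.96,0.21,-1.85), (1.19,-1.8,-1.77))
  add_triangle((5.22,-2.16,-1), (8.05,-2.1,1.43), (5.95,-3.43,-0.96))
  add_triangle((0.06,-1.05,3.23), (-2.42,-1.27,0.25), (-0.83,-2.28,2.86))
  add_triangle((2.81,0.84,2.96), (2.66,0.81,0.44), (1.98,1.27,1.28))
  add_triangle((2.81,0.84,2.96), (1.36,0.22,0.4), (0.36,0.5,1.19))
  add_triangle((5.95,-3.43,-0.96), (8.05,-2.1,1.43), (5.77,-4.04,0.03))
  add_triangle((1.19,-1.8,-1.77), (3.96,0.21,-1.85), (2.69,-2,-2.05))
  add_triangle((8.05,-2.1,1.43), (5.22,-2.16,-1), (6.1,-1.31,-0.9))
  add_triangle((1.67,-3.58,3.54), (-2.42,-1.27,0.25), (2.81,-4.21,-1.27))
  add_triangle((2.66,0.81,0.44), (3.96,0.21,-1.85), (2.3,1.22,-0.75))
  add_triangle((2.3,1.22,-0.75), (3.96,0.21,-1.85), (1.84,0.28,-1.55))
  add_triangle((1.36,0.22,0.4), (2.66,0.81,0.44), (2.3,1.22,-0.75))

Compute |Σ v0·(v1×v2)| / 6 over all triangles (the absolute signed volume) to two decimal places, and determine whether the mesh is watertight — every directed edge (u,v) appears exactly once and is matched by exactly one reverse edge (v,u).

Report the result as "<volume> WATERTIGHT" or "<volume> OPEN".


96.75 OPEN

Per-triangle v0·(v1×v2)/6:
  t1: -0.0504
  t2: +2.3444
  t3: -0.3122
  t4: +0.0250
  t5: -0.1042
  t6: -1.3751
  t7: +4.2342
  t8: +5.1593
  t9: +2.8184
  t10: -0.1767
  t11: +1.0929
  t12: +1.1190
  t13: -0.6942
  t14: -0.0742
  t15: +3.0463
  t16: -0.1920
  t17: +17.2265
  t18: +0.2219
  t19: +2.3428
  t20: +0.1124
  t21: +2.2247
  t22: +2.4589
  t23: +1.0559
  t24: +2.3210
  t25: +0.2102
  t26: +22.5934
  t27: +0.5894
  t28: -0.4076
  t29: +0.2621
  t30: -0.2093
  t31: +4.1845
  t32: +0.1680
  t33: +2.6955
  t34: +1.1973
  t35: +0.7445
  t36: +0.1189
  t37: +4.3526
  t38: +0.7414
  t39: +2.8518
  t40: +10.2731
  t41: +1.0762
  t42: +0.5394
  t43: -0.0570
Σ = +96.7490 → |volume| = 96.75

Directed edges: 129 total; 7 unmatched, e.g. (6.1,-1.31,-0.9)→(3.96,0.21,-1.85) → open.


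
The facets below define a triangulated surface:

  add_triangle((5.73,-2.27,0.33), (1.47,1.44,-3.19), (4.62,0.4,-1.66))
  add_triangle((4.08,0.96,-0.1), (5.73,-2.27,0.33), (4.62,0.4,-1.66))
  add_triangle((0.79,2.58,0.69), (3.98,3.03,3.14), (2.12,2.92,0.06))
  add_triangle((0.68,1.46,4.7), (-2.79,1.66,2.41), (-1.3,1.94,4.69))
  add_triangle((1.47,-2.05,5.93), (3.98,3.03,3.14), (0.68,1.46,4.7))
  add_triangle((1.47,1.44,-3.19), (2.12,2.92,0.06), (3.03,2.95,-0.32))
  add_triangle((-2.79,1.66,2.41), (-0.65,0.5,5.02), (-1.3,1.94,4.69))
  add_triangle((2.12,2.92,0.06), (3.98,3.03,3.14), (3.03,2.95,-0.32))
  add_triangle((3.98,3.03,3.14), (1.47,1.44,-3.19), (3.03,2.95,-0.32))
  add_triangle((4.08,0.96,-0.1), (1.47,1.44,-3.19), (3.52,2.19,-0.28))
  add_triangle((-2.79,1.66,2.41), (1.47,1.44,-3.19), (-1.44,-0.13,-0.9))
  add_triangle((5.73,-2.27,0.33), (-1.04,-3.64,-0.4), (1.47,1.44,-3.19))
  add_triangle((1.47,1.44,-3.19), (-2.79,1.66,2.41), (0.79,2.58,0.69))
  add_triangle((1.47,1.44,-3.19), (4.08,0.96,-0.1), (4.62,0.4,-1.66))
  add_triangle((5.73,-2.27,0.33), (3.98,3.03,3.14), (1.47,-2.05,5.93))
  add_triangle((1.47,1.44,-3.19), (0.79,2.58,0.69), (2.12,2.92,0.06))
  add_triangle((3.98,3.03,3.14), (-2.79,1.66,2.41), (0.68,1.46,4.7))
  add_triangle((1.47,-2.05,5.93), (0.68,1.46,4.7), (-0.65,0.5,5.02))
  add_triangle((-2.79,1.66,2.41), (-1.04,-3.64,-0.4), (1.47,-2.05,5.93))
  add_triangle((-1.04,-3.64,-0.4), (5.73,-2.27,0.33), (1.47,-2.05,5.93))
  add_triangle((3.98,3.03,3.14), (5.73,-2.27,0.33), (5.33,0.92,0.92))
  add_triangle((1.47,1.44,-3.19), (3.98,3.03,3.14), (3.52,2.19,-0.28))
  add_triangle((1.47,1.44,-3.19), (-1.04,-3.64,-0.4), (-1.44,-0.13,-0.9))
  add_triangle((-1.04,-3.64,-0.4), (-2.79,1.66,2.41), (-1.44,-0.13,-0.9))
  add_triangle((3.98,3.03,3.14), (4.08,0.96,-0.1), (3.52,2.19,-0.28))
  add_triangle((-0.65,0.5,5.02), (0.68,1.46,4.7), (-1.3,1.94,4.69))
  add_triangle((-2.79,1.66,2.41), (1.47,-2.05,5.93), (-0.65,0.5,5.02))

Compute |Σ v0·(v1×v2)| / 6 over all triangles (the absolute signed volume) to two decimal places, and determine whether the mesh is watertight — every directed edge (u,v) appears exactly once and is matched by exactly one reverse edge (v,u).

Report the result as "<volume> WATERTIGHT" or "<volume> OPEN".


158.83 OPEN

Per-triangle v0·(v1×v2)/6:
  t1: +3.2548
  t2: +4.0254
  t3: +2.1742
  t4: +0.2247
  t5: +11.7342
  t6: +1.3131
  t7: +2.2306
  t8: +1.6601
  t9: +1.2790
  t10: +2.7764
  t11: +3.1885
  t12: +13.3287
  t13: +4.2005
  t14: +2.6243
  t15: +29.7958
  t16: +1.5656
  t17: +7.5685
  t18: +4.7040
  t19: +14.9676
  t20: +23.0962
  t21: +5.7301
  t22: +2.0639
  t23: +3.4184
  t24: +3.6498
  t25: +3.2738
  t26: +2.1628
  t27: +2.8160
Σ = +158.8271 → |volume| = 158.83

Directed edges: 81 total; 7 unmatched, e.g. (4.08,0.96,-0.1)→(5.73,-2.27,0.33) → open.


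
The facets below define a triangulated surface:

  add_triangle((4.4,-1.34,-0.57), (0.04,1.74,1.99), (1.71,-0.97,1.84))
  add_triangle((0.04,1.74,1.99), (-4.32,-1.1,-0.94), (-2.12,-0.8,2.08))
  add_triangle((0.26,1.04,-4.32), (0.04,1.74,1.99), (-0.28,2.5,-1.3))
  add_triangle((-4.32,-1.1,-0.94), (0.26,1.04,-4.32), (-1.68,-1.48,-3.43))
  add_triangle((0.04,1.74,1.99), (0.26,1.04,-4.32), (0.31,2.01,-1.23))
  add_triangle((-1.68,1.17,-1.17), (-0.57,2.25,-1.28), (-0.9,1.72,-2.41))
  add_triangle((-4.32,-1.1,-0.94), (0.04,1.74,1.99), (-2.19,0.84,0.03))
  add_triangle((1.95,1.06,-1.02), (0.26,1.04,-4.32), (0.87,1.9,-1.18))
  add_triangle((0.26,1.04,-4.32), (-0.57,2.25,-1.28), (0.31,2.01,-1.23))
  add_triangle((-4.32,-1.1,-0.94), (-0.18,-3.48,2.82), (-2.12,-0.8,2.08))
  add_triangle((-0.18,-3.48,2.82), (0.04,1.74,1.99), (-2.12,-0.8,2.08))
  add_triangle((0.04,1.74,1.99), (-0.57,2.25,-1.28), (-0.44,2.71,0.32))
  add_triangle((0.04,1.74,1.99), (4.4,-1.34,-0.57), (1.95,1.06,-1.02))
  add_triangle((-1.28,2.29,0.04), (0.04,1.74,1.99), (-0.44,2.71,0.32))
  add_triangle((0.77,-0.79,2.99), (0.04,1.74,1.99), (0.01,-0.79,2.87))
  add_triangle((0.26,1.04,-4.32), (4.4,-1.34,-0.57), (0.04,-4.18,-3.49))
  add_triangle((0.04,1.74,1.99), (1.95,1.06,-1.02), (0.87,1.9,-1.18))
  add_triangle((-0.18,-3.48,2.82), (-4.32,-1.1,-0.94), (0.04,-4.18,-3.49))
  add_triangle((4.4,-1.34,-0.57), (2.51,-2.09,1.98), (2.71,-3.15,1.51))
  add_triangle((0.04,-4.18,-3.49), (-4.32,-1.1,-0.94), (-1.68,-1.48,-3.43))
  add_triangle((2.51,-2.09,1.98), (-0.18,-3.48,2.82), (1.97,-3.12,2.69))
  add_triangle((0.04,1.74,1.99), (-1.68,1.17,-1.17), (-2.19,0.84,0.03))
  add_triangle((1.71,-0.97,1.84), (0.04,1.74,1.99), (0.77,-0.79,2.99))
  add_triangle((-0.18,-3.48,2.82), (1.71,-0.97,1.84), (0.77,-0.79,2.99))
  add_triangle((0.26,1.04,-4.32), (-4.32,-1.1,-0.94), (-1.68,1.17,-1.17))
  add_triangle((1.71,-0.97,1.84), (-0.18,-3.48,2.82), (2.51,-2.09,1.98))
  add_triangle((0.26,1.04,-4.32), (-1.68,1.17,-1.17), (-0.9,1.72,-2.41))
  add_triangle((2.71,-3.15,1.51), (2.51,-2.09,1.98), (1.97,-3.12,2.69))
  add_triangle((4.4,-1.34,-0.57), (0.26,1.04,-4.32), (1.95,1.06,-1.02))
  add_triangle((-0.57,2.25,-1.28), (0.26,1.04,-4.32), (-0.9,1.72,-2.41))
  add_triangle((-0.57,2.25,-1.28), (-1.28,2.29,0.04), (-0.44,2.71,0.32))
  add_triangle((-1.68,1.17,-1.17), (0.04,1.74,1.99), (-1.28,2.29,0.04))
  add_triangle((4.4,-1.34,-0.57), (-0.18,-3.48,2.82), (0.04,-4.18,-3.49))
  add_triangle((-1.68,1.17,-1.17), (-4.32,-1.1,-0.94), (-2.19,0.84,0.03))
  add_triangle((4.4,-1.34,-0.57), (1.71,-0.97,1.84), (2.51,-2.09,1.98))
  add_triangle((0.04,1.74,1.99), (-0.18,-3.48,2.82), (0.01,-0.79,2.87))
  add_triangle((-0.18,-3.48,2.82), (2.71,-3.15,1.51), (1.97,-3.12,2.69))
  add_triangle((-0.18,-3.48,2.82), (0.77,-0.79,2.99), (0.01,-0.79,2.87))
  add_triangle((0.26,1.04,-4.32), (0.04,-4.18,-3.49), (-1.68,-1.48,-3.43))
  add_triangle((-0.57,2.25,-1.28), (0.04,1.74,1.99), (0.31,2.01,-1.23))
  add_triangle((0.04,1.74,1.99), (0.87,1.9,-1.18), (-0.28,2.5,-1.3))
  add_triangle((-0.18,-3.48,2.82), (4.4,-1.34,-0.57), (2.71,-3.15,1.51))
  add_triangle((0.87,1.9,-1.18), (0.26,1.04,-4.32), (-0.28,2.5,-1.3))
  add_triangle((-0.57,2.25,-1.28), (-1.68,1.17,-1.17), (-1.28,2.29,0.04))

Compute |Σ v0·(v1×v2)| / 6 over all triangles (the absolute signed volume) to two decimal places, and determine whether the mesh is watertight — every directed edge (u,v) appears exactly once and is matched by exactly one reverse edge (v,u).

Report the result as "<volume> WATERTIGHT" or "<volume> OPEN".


Per-triangle v0·(v1×v2)/6:
  t1: +3.3062
  t2: +3.5363
  t3: -0.8240
  t4: +5.4643
  t5: -0.1799
  t6: +0.6549
  t7: +1.3629
  t8: +1.7288
  t9: +1.1284
  t10: +5.7480
  t11: +4.0575
  t12: +0.0602
  t13: +3.4059
  t14: +0.6985
  t15: +0.8307
  t16: +15.9608
  t17: +1.3375
  t18: +17.2768
  t19: +2.1206
  t20: +6.5946
  t21: +0.1084
  t22: +1.1463
  t23: +1.2818
  t24: +1.9033
  t25: +4.4708
  t26: +1.3081
  t27: +0.7681
  t28: +0.8132
  t29: +4.5688
  t30: +0.9301
  t31: +0.6127
  t32: +0.3073
  t33: +17.5811
  t34: +1.3922
  t35: +1.2446
  t36: +0.1650
  t37: +1.5583
  t38: +0.9794
  t39: +6.5363
  t40: +0.9310
  t41: +1.3248
  t42: +0.0566
  t43: +1.6749
  t44: +0.8291
Σ = +126.7611 → |volume| = 126.76

Directed edges: 132 total, each appears once with its reverse present → watertight.

126.76 WATERTIGHT


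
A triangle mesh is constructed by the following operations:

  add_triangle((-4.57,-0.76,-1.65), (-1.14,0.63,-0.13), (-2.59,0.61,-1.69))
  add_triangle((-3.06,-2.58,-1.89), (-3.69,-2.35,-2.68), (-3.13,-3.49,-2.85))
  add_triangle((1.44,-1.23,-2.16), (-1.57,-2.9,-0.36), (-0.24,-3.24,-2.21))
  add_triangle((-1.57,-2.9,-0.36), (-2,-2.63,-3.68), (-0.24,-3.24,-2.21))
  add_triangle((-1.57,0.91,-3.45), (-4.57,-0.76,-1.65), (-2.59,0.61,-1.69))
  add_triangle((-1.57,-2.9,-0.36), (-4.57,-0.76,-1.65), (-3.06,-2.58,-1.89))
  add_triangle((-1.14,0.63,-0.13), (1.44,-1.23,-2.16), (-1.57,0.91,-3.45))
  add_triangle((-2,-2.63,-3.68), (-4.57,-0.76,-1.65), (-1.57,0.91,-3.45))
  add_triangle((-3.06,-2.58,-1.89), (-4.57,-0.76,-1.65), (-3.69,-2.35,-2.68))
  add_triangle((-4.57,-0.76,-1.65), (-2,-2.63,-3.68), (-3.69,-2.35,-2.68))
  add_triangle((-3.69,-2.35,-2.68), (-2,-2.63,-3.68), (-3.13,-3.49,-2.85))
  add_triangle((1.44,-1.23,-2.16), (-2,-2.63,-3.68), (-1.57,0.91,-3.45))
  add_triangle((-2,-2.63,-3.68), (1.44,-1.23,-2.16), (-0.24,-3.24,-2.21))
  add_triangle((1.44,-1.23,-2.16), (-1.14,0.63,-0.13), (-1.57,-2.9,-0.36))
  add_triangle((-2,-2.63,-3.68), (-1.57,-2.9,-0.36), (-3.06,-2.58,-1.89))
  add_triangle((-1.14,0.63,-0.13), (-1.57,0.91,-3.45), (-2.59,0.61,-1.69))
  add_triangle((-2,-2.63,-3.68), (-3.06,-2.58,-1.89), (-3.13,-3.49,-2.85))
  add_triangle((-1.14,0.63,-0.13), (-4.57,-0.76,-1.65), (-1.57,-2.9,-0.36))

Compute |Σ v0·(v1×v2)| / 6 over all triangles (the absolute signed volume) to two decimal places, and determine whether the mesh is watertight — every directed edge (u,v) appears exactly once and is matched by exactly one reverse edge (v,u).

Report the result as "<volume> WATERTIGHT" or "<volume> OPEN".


29.08 WATERTIGHT

Per-triangle v0·(v1×v2)/6:
  t1: +0.6945
  t2: +0.5299
  t3: +0.3711
  t4: +2.9575
  t5: +1.6121
  t6: +1.9045
  t7: -0.2886
  t8: +7.6835
  t9: +1.0876
  t10: +1.5536
  t11: +1.5691
  t12: +5.3531
  t13: +2.8471
  t14: -1.6489
  t15: +2.2588
  t16: +0.5217
  t17: -0.6198
  t18: +0.6951
Σ = +29.0820 → |volume| = 29.08

Directed edges: 54 total, each appears once with its reverse present → watertight.


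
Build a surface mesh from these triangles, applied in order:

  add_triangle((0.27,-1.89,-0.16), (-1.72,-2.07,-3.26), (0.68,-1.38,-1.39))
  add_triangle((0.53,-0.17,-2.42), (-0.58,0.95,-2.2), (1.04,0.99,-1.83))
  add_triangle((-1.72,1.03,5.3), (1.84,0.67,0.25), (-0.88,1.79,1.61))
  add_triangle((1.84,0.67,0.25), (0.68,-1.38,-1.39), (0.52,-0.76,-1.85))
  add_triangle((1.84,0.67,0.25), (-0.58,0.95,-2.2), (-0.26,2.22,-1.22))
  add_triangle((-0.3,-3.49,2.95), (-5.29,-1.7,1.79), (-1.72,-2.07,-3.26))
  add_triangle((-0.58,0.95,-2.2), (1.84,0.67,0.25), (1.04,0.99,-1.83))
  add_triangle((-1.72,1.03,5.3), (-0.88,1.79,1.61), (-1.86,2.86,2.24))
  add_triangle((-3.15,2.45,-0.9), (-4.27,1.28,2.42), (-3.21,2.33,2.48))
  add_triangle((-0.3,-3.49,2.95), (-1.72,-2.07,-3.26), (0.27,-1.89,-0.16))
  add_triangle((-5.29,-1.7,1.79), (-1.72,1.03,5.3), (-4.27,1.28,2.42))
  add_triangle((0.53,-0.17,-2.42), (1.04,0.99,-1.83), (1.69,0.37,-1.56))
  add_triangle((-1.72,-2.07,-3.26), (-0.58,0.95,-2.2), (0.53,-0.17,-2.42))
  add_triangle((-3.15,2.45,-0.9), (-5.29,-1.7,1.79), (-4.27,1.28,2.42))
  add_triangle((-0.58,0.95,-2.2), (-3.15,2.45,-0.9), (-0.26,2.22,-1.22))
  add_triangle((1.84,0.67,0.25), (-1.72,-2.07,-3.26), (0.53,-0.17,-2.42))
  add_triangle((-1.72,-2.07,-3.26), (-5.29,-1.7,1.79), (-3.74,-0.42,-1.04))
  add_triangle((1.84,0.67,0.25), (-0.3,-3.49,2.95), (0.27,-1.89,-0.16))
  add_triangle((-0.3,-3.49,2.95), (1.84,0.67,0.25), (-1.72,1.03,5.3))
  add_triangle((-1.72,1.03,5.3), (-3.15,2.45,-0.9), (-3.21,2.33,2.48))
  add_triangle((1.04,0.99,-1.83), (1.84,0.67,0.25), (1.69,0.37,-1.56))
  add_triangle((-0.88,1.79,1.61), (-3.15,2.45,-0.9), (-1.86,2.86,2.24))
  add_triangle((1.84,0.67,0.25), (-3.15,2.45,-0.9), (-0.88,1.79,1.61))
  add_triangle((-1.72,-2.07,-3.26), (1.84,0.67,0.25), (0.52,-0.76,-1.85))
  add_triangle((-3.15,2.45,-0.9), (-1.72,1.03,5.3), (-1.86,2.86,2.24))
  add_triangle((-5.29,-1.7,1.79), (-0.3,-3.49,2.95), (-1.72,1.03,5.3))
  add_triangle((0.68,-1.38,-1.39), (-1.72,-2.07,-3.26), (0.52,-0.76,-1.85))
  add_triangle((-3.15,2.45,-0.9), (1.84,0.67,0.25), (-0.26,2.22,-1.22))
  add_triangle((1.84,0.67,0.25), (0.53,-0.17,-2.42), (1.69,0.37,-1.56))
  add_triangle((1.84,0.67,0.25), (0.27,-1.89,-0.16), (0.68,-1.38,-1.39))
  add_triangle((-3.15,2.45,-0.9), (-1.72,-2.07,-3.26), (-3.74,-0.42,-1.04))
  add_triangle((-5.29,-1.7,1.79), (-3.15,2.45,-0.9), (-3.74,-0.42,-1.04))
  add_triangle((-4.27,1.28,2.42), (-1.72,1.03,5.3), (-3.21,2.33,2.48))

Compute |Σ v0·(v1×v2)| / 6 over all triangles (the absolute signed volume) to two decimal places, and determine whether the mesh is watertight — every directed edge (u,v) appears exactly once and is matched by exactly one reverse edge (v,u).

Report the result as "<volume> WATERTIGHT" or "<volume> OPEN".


Per-triangle v0·(v1×v2)/6:
  t1: +1.2776
  t2: +0.7638
  t3: +2.7029
  t4: +0.5271
  t5: +1.0838
  t6: +15.3058
  t7: +0.3043
  t8: +0.7127
  t9: +3.3218
  t10: +2.8367
  t11: +9.6716
  t12: +0.4847
  t13: +1.8728
  t14: +7.5736
  t15: +1.8549
  t16: +0.7664
  t17: +5.7327
  t18: +2.0275
  t19: +7.2563
  t20: -0.0422
  t21: +0.4838
  t22: +0.2274
  t23: +2.2133
  t24: +0.0307
  t25: +4.7451
  t26: +18.0912
  t27: +0.7228
  t28: +0.9717
  t29: +0.0117
  t30: +0.8057
  t31: +4.8897
  t32: +5.6826
  t33: +3.9682
Σ = +108.8788 → |volume| = 108.88

Directed edges: 99 total; 3 unmatched, e.g. (-1.72,-2.07,-3.26)→(-0.58,0.95,-2.2) → open.

108.88 OPEN


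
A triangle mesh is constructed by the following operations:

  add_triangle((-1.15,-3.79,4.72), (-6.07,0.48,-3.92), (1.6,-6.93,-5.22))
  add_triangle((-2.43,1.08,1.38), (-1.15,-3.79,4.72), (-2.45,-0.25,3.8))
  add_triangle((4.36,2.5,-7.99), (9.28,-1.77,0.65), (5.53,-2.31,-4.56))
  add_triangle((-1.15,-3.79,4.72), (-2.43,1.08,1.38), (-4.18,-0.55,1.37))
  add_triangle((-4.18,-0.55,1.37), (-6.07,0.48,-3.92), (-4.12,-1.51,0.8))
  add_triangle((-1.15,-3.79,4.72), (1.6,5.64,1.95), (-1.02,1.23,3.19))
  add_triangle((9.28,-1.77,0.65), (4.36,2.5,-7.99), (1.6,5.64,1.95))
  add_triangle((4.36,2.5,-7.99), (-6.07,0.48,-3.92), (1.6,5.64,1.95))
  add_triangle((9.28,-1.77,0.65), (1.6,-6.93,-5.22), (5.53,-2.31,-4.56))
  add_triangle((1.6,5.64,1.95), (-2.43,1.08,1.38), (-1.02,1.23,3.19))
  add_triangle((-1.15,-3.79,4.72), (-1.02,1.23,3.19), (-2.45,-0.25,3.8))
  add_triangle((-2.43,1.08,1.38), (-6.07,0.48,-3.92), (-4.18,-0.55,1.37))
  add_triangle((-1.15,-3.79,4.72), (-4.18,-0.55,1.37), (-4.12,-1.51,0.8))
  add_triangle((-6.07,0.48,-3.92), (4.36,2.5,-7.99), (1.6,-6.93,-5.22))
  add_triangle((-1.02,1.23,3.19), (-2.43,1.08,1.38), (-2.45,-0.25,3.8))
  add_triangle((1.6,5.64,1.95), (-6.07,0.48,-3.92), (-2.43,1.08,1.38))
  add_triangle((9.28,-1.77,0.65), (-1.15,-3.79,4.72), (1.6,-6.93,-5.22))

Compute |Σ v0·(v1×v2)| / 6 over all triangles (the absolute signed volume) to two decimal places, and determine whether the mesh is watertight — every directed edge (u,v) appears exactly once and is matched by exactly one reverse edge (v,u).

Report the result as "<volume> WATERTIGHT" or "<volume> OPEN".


528.87 OPEN

Per-triangle v0·(v1×v2)/6:
  t1: +62.1505
  t2: +1.9905
  t3: +41.5981
  t4: +5.7145
  t5: +4.4750
  t6: +7.5654
  t7: +85.7484
  t8: +65.6765
  t9: +40.3405
  t10: +5.8162
  t11: +4.0110
  t12: +6.2824
  t13: +4.3236
  t14: +92.3706
  t15: +2.1733
  t16: +16.3822
  t17: +82.2531
Σ = +528.8716 → |volume| = 528.87

Directed edges: 51 total; 9 unmatched, e.g. (-1.15,-3.79,4.72)→(-6.07,0.48,-3.92) → open.


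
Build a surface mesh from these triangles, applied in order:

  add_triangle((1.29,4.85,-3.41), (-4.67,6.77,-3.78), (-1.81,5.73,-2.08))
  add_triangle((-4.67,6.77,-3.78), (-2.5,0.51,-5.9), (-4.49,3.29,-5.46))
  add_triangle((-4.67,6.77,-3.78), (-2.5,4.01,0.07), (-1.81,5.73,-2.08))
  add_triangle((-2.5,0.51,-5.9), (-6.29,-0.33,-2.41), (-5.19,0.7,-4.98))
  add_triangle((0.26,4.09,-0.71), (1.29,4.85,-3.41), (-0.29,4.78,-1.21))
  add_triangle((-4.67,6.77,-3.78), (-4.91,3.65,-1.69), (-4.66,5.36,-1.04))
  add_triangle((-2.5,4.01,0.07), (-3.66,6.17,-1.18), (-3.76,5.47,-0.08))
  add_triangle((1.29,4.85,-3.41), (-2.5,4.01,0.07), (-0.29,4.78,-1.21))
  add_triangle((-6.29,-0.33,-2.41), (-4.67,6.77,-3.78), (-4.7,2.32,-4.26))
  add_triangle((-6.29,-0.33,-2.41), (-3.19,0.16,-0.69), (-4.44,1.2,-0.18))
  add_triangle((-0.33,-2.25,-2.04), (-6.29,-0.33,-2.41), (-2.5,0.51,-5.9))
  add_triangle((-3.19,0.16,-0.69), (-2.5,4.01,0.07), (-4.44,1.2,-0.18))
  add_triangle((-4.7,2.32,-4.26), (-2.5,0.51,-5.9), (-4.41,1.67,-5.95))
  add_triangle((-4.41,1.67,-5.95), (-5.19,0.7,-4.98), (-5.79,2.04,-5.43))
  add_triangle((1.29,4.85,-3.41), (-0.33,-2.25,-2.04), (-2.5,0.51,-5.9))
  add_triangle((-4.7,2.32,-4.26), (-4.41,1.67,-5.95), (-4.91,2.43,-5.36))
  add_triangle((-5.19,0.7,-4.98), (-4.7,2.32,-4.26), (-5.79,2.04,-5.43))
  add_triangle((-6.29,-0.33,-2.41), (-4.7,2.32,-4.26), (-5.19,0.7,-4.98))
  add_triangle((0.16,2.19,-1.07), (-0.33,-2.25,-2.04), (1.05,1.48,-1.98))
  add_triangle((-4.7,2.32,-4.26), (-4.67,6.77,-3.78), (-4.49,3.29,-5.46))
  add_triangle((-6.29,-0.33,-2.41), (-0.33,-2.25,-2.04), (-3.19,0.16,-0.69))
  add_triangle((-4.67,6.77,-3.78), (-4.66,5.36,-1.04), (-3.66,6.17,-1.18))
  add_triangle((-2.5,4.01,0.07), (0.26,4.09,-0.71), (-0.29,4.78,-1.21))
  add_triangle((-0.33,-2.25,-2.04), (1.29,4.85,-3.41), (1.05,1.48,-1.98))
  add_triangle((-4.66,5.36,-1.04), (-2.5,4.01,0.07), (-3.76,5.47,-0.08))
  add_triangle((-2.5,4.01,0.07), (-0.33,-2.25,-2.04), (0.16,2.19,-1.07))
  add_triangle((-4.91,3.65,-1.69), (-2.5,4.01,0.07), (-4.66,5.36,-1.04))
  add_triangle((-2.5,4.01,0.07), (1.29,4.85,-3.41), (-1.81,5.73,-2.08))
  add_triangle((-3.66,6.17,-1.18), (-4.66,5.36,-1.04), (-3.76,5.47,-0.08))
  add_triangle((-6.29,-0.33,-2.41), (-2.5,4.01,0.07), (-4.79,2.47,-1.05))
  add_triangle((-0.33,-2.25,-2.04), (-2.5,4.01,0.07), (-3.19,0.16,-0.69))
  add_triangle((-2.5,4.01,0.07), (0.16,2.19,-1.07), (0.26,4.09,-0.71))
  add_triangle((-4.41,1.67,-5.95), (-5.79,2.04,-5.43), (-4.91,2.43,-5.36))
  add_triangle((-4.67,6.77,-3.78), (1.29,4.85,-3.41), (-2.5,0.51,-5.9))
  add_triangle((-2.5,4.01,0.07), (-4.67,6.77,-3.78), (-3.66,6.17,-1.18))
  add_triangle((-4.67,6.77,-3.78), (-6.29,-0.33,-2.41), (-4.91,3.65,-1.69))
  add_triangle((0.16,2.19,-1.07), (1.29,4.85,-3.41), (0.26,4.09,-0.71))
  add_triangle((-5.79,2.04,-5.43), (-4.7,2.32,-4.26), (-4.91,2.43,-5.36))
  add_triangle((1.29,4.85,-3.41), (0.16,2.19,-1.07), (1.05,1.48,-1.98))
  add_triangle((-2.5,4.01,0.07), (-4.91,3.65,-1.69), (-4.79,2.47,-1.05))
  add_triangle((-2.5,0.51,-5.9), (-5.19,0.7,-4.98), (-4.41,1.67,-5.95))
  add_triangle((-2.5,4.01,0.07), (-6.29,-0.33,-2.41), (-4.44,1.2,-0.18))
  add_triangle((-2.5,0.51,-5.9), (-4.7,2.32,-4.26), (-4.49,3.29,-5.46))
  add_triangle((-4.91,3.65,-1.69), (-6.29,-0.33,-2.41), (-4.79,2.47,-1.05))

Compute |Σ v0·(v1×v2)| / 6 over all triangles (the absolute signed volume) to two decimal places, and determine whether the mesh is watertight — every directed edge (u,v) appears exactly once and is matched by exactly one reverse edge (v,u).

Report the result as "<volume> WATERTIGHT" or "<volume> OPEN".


Per-triangle v0·(v1×v2)/6:
  t1: +7.5518
  t2: +5.2872
  t3: +5.2460
  t4: +3.0267
  t5: +1.2940
  t6: +4.8929
  t7: +0.3229
  t8: +2.5539
  t9: +12.7289
  t10: +0.2775
  t11: +12.8538
  t12: -1.2944
  t13: +0.3352
  t14: +1.9885
  t15: +8.9190
  t16: -0.3709
  t17: +0.0887
  t18: +5.5423
  t19: -1.1552
  t20: +5.2435
  t21: +0.5891
  t22: +3.7736
  t23: +1.0242
  t24: +1.7178
  t25: -0.1104
  t26: -3.3230
  t27: +0.4507
  t28: +2.1689
  t29: +1.4788
  t30: -0.4768
  t31: -3.3298
  t32: -1.2846
  t33: +1.1409
  t34: +31.0720
  t35: -0.8729
  t36: +9.5613
  t37: -0.4252
  t38: +0.5838
  t39: -0.0716
  t40: +1.8847
  t41: +2.9994
  t42: +5.0598
  t43: +3.8449
  t44: +2.6712
Σ = +135.4589 → |volume| = 135.46

Directed edges: 132 total, each appears once with its reverse present → watertight.

135.46 WATERTIGHT


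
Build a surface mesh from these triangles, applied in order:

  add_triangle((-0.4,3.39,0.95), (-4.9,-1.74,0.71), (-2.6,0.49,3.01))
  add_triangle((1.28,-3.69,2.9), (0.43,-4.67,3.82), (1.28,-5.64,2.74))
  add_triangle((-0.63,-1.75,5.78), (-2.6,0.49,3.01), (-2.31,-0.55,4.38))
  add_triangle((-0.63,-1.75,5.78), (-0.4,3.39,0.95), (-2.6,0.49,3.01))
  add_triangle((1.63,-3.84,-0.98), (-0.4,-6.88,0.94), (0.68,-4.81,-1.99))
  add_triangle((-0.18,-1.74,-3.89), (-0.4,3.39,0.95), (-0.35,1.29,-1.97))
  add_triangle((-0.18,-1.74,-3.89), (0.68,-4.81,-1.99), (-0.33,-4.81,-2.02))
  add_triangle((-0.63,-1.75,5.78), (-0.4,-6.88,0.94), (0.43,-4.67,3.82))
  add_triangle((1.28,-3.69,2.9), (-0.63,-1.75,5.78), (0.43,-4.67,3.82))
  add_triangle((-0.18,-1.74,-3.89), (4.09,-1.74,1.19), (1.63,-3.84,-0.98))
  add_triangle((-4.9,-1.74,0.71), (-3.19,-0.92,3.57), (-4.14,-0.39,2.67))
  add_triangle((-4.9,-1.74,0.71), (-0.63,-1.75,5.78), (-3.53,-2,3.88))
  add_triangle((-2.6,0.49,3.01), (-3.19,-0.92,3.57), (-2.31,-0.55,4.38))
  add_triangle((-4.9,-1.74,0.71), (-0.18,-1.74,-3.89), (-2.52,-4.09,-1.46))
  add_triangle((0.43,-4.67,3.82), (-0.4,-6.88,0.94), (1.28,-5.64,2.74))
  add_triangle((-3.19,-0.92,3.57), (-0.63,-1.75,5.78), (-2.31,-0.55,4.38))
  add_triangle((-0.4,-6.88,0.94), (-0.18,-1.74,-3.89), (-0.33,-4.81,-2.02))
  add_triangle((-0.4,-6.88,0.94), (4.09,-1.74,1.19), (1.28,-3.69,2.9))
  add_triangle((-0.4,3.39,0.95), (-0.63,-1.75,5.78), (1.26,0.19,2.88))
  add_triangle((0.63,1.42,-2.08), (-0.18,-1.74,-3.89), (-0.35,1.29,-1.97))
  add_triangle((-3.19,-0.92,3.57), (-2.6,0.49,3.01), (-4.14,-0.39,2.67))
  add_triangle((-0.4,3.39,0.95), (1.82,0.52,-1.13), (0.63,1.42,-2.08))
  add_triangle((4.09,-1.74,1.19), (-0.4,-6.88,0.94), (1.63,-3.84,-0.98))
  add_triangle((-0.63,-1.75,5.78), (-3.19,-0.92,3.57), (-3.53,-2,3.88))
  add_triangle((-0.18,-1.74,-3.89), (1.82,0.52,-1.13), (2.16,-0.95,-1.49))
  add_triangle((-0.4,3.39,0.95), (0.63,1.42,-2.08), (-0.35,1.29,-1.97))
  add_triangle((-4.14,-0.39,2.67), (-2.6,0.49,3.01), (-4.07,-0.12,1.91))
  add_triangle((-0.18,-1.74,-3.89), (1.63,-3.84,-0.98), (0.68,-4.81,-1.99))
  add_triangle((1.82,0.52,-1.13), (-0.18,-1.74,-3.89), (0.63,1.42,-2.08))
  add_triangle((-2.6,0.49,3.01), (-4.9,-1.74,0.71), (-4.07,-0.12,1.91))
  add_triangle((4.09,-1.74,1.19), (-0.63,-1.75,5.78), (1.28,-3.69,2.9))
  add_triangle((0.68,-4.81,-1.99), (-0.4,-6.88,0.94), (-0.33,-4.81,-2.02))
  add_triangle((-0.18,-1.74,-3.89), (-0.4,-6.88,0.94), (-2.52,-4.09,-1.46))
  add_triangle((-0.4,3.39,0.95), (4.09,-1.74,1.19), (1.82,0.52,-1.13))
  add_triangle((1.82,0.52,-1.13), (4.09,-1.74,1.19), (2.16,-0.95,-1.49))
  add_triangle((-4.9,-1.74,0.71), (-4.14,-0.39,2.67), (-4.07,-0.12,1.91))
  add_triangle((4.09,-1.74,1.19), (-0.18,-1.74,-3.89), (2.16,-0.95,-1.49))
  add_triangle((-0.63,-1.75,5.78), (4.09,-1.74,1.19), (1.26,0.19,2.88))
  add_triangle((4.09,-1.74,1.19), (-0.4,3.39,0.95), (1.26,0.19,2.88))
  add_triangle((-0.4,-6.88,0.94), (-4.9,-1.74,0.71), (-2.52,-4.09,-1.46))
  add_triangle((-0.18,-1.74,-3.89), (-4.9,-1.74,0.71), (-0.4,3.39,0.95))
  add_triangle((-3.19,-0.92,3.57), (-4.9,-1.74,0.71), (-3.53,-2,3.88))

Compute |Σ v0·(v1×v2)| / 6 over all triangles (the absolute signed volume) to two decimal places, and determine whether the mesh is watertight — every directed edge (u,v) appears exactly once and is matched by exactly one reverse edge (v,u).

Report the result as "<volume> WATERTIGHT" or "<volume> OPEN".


Per-triangle v0·(v1×v2)/6:
  t1: +6.5661
  t2: +1.3009
  t3: +0.7753
  t4: +7.6487
  t5: +3.9697
  t6: +0.1274
  t7: +2.5566
  t8: +6.3845
  t9: +3.1094
  t10: +6.4305
  t11: +2.3817
  t12: +0.7307
  t13: +1.1769
  t14: +7.7202
  t15: +4.2825
  t16: +1.8101
  t17: +0.0037
  t18: +9.8822
  t19: +5.8793
  t20: +1.4167
  t21: +1.3370
  t22: +2.0591
  t23: +9.2548
  t24: +2.7082
  t25: +1.8260
  t26: +1.3275
  t27: +0.6048
  t28: +2.5549
  t29: +2.3702
  t30: -1.3262
  t31: +9.3092
  t32: +3.0988
  t33: +10.6195
  t34: +4.5833
  t35: +1.9042
  t36: +1.0759
  t37: +2.5420
  t38: +6.4088
  t39: +4.9888
  t40: +12.3447
  t41: +10.0749
  t42: +2.4799
Σ = +166.2996 → |volume| = 166.30

Directed edges: 126 total; 6 unmatched, e.g. (1.28,-5.64,2.74)→(1.28,-3.69,2.9) → open.

166.30 OPEN


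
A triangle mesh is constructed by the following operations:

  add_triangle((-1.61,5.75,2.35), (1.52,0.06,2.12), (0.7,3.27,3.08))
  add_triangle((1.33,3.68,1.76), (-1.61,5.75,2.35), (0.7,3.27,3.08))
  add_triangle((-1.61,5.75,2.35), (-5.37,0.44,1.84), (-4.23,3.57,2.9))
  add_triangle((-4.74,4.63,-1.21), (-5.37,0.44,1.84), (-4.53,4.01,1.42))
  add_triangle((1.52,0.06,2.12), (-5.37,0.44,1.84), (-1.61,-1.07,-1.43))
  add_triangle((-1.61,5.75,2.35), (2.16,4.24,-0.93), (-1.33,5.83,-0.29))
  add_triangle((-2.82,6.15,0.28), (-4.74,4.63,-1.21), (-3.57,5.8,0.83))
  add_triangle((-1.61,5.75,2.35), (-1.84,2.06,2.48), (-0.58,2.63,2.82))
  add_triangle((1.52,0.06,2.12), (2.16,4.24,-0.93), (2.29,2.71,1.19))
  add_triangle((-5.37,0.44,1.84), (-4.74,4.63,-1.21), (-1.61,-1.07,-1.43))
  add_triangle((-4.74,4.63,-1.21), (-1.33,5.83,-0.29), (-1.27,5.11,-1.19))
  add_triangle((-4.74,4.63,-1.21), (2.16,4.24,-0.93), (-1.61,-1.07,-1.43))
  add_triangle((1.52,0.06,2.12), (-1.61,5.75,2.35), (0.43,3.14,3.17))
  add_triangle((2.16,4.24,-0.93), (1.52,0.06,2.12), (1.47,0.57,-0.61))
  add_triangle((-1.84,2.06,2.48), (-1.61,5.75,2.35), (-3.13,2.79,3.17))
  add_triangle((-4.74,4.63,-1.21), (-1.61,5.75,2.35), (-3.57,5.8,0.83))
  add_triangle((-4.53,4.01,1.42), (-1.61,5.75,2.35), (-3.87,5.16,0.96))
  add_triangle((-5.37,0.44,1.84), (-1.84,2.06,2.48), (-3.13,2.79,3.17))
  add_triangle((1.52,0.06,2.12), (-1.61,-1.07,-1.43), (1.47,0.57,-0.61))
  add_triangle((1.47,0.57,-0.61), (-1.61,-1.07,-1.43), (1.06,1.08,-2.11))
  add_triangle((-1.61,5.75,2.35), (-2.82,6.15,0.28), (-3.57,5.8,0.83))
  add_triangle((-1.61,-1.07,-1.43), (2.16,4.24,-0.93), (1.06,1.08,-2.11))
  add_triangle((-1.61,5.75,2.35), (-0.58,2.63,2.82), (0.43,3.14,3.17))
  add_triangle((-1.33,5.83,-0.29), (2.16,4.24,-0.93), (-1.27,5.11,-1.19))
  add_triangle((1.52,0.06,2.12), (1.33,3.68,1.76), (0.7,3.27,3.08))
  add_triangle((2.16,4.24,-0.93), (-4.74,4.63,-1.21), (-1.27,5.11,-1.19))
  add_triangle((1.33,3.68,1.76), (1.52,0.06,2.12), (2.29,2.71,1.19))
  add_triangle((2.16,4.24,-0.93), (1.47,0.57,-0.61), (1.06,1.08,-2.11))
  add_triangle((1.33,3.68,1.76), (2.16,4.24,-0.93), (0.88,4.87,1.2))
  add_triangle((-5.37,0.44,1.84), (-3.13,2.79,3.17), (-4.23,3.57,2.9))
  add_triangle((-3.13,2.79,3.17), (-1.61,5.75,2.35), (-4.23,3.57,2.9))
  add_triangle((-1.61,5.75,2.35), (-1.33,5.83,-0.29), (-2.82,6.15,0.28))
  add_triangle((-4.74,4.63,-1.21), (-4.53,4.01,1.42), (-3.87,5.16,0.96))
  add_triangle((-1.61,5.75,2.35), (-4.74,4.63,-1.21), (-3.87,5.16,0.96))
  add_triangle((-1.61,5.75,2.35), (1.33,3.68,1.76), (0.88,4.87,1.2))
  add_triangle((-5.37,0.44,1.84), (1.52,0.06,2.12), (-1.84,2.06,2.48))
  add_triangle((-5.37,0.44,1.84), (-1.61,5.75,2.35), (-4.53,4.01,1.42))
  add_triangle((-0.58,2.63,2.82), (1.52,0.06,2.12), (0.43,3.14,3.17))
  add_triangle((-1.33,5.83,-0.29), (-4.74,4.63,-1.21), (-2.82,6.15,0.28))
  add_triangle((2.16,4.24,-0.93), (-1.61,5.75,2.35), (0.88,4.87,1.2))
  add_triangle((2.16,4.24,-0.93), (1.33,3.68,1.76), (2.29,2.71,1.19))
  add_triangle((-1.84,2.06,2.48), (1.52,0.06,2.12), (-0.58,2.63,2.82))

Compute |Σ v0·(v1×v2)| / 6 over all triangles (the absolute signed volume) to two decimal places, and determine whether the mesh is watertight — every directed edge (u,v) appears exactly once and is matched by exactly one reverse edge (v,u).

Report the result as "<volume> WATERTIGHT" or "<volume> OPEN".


Per-triangle v0·(v1×v2)/6:
  t1: +0.6765
  t2: +3.5477
  t3: +2.1058
  t4: +8.7283
  t5: +2.5135
  t6: +7.8016
  t7: +2.8440
  t8: +2.3581
  t9: +0.5072
  t10: +10.5716
  t11: +3.2504
  t12: +8.2044
  t13: +0.1496
  t14: +2.2887
  t15: +1.2301
  t16: -0.7018
  t17: +3.2426
  t18: +0.6097
  t19: +0.5725
  t20: +0.5263
  t21: +2.5443
  t22: +2.0093
  t23: +1.9067
  t24: +2.9165
  t25: +2.0112
  t26: +0.1852
  t27: +1.7785
  t28: +1.3867
  t29: +2.0312
  t30: +2.7620
  t31: +3.0402
  t32: +3.4596
  t33: +3.4468
  t34: +3.4187
  t35: +2.3382
  t36: +4.2071
  t37: +6.5214
  t38: +1.1437
  t39: +3.4461
  t40: +3.1903
  t41: +2.3367
  t42: +1.4309
Σ = +118.5381 → |volume| = 118.54

Directed edges: 126 total, each appears once with its reverse present → watertight.

118.54 WATERTIGHT


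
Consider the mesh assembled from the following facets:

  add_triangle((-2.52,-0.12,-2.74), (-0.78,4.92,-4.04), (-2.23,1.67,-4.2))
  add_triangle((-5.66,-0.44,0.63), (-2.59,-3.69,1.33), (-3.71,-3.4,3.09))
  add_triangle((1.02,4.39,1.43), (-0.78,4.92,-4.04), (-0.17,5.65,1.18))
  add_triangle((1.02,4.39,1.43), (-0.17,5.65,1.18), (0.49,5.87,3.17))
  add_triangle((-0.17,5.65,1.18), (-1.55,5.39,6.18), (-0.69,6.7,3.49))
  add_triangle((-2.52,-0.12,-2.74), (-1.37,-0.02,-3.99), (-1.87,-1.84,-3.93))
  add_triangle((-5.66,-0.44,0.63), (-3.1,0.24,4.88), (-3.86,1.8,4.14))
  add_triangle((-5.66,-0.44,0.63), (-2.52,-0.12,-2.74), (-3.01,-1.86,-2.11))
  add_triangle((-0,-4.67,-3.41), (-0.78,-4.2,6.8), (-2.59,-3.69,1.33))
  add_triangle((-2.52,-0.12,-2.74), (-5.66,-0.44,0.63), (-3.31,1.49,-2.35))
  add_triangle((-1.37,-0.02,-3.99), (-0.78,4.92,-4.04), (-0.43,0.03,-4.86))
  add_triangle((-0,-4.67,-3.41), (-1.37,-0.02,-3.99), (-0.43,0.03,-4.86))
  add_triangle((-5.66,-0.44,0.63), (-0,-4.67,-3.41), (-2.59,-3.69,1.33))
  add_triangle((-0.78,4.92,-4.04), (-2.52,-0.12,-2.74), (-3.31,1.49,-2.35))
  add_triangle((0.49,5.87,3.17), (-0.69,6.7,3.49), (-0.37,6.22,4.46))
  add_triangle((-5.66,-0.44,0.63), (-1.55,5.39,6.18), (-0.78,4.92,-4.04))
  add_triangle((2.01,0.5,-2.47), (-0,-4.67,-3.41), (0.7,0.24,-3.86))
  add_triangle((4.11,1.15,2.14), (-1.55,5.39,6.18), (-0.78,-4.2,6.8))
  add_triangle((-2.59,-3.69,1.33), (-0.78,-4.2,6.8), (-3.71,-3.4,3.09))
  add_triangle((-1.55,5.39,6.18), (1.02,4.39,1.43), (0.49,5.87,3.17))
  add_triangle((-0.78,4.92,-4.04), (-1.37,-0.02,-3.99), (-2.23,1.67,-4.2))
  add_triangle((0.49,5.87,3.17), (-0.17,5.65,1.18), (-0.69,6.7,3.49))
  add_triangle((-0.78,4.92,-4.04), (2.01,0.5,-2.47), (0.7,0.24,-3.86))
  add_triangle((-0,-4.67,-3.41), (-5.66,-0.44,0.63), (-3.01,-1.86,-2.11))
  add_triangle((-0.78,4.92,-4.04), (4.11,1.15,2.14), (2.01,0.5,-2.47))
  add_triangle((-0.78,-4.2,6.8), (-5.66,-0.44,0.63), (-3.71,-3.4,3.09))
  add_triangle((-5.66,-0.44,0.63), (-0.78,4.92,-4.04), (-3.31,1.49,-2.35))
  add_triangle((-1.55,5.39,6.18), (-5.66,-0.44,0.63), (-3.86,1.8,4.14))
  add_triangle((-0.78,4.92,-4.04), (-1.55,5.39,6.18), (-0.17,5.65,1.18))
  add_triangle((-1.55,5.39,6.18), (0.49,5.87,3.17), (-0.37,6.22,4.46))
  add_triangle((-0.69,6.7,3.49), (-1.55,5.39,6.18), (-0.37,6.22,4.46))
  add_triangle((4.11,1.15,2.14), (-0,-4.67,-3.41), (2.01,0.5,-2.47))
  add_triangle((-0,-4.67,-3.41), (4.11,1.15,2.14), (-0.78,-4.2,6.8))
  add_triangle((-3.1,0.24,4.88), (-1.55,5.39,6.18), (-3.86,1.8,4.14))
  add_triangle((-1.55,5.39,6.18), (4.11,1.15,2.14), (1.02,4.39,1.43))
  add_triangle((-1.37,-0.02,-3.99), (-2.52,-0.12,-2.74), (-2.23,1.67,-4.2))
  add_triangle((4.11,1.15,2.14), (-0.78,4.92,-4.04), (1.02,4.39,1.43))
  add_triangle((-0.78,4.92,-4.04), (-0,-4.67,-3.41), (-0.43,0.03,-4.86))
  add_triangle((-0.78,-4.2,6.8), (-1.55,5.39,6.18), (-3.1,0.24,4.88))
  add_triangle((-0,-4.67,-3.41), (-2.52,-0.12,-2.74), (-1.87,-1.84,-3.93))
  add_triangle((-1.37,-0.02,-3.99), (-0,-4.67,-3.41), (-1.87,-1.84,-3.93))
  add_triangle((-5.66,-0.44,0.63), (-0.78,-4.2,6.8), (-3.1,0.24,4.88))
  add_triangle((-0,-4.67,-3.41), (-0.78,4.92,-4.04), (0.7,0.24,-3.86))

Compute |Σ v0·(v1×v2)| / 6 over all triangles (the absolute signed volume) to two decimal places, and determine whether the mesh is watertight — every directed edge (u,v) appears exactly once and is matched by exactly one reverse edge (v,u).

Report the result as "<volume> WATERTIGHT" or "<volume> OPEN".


Per-triangle v0·(v1×v2)/6:
  t1: +1.3151
  t2: +5.7524
  t3: +5.1923
  t4: +1.7869
  t5: +0.4077
  t6: +1.8748
  t7: +7.3005
  t8: +4.8081
  t9: +17.4471
  t10: +4.7840
  t11: +4.0476
  t12: +3.8752
  t13: +15.8113
  t14: +4.8092
  t15: +1.4572
  t16: +49.6777
  t17: +4.7683
  t18: +47.8041
  t19: +6.7888
  t20: +0.2496
  t21: +3.2712
  t22: +2.2065
  t23: +5.0290
  t24: +5.5408
  t25: +12.5326
  t26: +9.2516
  t27: +5.9700
  t28: +7.3861
  t29: +9.6304
  t30: +0.6899
  t31: +2.3743
  t32: +11.1036
  t33: +32.3528
  t34: +8.1732
  t35: +16.0592
  t36: +1.8316
  t37: +13.3810
  t38: -0.4093
  t39: +23.4045
  t40: +1.2126
  t41: +3.0282
  t42: +20.7541
  t43: +6.6083
Σ = +391.3400 → |volume| = 391.34

Directed edges: 129 total; 3 unmatched, e.g. (-2.52,-0.12,-2.74)→(-3.01,-1.86,-2.11) → open.

391.34 OPEN


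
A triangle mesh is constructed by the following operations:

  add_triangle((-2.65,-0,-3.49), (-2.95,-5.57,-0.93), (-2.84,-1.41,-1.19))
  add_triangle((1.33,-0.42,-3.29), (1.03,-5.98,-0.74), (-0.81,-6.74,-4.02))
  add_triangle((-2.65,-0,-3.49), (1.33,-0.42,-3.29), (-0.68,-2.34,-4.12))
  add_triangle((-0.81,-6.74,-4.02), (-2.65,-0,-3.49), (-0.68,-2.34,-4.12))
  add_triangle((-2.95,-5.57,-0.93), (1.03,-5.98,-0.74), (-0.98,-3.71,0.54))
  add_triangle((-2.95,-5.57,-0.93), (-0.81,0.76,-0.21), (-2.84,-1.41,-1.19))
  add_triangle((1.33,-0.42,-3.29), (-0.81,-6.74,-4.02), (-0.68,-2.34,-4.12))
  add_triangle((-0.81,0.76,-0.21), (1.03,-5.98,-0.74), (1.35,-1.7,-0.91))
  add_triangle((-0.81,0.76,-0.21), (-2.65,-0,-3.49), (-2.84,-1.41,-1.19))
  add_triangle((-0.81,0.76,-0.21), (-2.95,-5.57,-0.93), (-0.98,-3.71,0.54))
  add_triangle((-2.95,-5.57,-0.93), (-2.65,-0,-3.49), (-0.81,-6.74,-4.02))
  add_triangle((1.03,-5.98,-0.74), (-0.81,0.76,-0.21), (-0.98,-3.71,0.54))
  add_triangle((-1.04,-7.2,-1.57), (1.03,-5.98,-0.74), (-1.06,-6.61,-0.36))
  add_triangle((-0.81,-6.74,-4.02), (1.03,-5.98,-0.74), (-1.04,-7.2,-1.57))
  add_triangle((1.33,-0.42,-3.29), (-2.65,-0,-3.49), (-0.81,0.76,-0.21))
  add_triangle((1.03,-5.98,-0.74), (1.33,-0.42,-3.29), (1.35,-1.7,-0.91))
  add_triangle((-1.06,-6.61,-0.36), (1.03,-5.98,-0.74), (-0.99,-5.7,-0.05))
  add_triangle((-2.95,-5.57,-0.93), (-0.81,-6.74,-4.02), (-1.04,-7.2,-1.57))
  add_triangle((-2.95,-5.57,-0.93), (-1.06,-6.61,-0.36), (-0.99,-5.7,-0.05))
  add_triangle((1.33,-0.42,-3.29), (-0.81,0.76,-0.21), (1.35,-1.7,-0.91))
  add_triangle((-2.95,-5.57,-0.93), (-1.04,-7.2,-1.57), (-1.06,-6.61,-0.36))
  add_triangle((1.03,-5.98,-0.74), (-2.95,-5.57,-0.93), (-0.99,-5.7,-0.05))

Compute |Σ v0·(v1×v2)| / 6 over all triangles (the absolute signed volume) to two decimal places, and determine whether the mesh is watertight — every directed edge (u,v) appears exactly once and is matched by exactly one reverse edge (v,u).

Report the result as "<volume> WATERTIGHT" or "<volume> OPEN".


72.28 WATERTIGHT

Per-triangle v0·(v1×v2)/6:
  t1: +4.4335
  t2: +10.3541
  t3: +4.6123
  t4: +6.5465
  t5: +4.2813
  t6: +0.4198
  t7: +5.5863
  t8: -0.7939
  t9: +1.3896
  t10: +0.9971
  t11: +16.0621
  t12: -1.1668
  t13: +2.5286
  t14: +5.9063
  t15: +1.5334
  t16: +2.5348
  t17: +0.5360
  t18: +6.5100
  t19: +0.6425
  t20: -0.3535
  t21: +2.7480
  t22: -3.0266
Σ = +72.2814 → |volume| = 72.28

Directed edges: 66 total, each appears once with its reverse present → watertight.


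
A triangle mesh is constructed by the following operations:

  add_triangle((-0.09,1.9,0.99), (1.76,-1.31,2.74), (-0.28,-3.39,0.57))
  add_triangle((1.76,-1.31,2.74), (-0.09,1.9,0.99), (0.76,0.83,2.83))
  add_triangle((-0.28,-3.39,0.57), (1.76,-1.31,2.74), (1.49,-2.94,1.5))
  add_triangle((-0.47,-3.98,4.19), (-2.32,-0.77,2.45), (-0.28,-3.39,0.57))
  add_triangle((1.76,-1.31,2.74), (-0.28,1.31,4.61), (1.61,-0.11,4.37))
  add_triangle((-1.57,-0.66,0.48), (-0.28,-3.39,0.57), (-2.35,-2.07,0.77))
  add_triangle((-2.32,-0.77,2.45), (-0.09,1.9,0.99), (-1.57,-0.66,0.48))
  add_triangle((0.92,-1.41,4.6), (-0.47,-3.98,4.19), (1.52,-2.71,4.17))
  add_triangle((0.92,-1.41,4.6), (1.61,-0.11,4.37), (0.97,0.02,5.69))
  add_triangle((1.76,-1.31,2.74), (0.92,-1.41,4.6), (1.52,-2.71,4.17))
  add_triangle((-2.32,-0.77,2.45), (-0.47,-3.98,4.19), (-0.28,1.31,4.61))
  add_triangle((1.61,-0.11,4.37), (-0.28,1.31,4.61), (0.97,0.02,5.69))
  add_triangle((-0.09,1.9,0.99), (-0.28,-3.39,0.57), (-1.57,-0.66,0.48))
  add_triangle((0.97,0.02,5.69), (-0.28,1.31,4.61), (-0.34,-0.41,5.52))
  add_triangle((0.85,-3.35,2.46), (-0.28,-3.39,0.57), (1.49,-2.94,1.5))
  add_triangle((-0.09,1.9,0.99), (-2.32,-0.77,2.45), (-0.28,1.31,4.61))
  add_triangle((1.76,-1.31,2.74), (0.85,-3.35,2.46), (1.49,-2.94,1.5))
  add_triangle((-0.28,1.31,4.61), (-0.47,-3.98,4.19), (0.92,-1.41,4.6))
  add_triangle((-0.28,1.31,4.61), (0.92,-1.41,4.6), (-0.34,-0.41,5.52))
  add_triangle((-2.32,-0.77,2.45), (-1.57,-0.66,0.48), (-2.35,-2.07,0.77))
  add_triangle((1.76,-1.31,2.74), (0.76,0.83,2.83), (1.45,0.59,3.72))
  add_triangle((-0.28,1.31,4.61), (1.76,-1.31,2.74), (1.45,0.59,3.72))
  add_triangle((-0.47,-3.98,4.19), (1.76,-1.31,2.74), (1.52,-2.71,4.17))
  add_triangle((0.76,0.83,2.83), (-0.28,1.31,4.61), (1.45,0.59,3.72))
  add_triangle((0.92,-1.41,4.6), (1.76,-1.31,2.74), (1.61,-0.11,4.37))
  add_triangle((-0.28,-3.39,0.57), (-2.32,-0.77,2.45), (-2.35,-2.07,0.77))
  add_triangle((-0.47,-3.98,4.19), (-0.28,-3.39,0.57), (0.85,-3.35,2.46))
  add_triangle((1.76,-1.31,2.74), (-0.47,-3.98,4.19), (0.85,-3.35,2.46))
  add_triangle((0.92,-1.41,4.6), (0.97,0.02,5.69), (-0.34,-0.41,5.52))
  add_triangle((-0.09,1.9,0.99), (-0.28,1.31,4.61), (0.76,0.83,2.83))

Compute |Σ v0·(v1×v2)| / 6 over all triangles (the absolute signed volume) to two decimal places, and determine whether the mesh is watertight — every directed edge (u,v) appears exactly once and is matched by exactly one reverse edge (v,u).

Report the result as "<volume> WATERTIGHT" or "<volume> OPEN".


39.47 WATERTIGHT

Per-triangle v0·(v1×v2)/6:
  t1: -1.7337
  t2: +0.4228
  t3: -1.4054
  t4: +4.3033
  t5: -1.0087
  t6: -0.0930
  t7: +0.8309
  t8: +2.8536
  t9: +1.1538
  t10: +1.0832
  t11: +8.3829
  t12: +0.9346
  t13: -1.0697
  t14: +2.0058
  t15: +1.2168
  t16: +2.7339
  t17: +1.2638
  t18: +5.2148
  t19: -1.8332
  t20: +0.4956
  t21: -0.2076
  t22: +1.9981
  t23: +0.0117
  t24: +0.3677
  t25: +1.4077
  t26: +2.3190
  t27: +2.3927
  t28: +2.4793
  t29: +1.7879
  t30: +1.1596
Σ = +39.4681 → |volume| = 39.47

Directed edges: 90 total, each appears once with its reverse present → watertight.
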